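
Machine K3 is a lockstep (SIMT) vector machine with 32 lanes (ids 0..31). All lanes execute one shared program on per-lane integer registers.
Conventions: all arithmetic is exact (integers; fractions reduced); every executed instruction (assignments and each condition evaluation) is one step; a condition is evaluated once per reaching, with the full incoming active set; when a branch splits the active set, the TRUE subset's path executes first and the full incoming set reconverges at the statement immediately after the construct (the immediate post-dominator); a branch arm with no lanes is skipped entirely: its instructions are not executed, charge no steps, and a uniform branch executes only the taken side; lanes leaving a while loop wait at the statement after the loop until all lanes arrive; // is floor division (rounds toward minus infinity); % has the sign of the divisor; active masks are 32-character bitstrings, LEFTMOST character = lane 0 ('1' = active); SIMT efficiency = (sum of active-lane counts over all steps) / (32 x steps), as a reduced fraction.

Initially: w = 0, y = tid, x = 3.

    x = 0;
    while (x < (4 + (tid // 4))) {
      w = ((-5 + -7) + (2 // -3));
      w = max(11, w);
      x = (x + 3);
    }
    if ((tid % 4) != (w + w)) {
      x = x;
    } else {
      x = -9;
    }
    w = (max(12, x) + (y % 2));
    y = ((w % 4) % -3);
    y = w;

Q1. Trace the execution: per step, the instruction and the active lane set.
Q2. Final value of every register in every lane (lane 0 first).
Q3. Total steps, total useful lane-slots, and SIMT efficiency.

step 0: x <- 0                       11111111111111111111111111111111
step 1: eval (x < (4 + (tid // 4)))  11111111111111111111111111111111
step 2: w <- ((-5 + -7) + (2 // -3)) 11111111111111111111111111111111
step 3: w <- max(11, w)              11111111111111111111111111111111
step 4: x <- (x + 3)                 11111111111111111111111111111111
step 5: eval (x < (4 + (tid // 4)))  11111111111111111111111111111111
step 6: w <- ((-5 + -7) + (2 // -3)) 11111111111111111111111111111111
step 7: w <- max(11, w)              11111111111111111111111111111111
step 8: x <- (x + 3)                 11111111111111111111111111111111
step 9: eval (x < (4 + (tid // 4)))  11111111111111111111111111111111
step 10: w <- ((-5 + -7) + (2 // -3)) 00000000000011111111111111111111
step 11: w <- max(11, w)              00000000000011111111111111111111
step 12: x <- (x + 3)                 00000000000011111111111111111111
step 13: eval (x < (4 + (tid // 4)))  00000000000011111111111111111111
step 14: w <- ((-5 + -7) + (2 // -3)) 00000000000000000000000011111111
step 15: w <- max(11, w)              00000000000000000000000011111111
step 16: x <- (x + 3)                 00000000000000000000000011111111
step 17: eval (x < (4 + (tid // 4)))  00000000000000000000000011111111
step 18: eval ((tid % 4) != (w + w))  11111111111111111111111111111111
step 19: x <- x                       11111111111111111111111111111111
step 20: w <- (max(12, x) + (y % 2))  11111111111111111111111111111111
step 21: y <- ((w % 4) % -3)          11111111111111111111111111111111
step 22: y <- w                       11111111111111111111111111111111

Answer: 23 steps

w: 12,13,12,13,12,13,12,13,12,13,12,13,12,13,12,13,12,13,12,13,12,13,12,13,12,13,12,13,12,13,12,13
y: 12,13,12,13,12,13,12,13,12,13,12,13,12,13,12,13,12,13,12,13,12,13,12,13,12,13,12,13,12,13,12,13
x: 6,6,6,6,6,6,6,6,6,6,6,6,9,9,9,9,9,9,9,9,9,9,9,9,12,12,12,12,12,12,12,12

steps = 23; useful = 592; efficiency = 592/736 = 37/46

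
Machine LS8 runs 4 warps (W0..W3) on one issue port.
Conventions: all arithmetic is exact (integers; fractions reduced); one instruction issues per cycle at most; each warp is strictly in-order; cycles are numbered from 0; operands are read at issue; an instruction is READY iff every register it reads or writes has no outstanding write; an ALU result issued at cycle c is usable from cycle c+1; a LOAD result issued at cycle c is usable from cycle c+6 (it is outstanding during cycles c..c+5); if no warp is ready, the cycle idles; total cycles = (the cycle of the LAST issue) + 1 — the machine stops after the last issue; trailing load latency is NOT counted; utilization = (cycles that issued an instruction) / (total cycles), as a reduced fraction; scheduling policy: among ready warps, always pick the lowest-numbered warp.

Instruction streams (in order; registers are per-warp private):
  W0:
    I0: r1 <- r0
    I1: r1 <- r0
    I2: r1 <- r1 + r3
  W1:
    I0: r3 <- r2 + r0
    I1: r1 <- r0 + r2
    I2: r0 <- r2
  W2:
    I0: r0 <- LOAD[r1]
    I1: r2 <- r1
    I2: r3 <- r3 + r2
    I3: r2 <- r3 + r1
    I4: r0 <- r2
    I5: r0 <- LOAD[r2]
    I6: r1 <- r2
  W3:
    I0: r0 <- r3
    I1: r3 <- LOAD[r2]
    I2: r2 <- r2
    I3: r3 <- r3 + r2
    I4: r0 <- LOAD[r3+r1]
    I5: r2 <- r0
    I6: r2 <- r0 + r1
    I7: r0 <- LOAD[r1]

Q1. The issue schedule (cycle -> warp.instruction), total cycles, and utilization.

cycle 0: W0.I0
cycle 1: W0.I1
cycle 2: W0.I2
cycle 3: W1.I0
cycle 4: W1.I1
cycle 5: W1.I2
cycle 6: W2.I0
cycle 7: W2.I1
cycle 8: W2.I2
cycle 9: W2.I3
cycle 10: W3.I0
cycle 11: W3.I1
cycle 12: W2.I4
cycle 13: W2.I5
cycle 14: W2.I6
cycle 15: W3.I2
cycle 16: idle
cycle 17: W3.I3
cycle 18: W3.I4
cycle 19: idle
cycle 20: idle
cycle 21: idle
cycle 22: idle
cycle 23: idle
cycle 24: W3.I5
cycle 25: W3.I6
cycle 26: W3.I7

Answer: 27 cycles, utilization 7/9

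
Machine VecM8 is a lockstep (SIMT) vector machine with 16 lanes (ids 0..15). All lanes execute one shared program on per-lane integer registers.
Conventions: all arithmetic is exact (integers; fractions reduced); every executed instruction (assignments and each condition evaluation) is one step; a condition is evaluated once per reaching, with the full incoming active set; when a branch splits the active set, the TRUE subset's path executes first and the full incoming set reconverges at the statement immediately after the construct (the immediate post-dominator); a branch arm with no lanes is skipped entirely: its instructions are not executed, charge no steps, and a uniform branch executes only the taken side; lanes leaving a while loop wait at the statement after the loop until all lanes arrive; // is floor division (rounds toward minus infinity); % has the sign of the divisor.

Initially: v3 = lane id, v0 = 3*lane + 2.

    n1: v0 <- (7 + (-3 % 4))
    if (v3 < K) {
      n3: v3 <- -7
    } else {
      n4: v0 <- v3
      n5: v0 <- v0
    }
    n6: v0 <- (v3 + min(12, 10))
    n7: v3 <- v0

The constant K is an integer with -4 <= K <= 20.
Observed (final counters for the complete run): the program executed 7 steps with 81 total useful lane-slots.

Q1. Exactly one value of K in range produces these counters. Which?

Answer: K = 15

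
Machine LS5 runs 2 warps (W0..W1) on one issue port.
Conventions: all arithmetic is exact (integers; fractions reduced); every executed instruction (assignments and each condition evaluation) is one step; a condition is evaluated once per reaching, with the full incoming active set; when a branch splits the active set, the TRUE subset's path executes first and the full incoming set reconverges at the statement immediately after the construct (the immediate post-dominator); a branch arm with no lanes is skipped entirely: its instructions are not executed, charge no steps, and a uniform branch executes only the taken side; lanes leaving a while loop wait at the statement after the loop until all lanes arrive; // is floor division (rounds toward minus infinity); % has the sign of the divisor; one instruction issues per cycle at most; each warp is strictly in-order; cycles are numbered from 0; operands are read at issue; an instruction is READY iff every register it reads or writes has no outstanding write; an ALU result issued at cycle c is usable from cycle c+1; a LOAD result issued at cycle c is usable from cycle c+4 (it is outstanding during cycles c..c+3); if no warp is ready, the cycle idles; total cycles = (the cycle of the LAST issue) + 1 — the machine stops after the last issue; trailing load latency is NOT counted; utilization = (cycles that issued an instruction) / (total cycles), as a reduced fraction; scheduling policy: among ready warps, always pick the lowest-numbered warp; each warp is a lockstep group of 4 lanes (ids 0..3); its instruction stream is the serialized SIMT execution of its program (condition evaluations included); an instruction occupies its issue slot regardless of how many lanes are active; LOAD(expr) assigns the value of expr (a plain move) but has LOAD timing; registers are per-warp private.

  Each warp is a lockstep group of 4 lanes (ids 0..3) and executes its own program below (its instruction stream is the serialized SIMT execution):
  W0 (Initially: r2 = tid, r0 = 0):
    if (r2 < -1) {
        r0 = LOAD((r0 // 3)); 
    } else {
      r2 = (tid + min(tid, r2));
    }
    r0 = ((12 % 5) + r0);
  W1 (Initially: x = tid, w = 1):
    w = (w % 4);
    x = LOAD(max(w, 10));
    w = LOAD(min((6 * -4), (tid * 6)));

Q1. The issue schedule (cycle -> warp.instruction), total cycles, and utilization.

cycle 0: W0.I0
cycle 1: W0.I1
cycle 2: W0.I2
cycle 3: W1.I0
cycle 4: W1.I1
cycle 5: W1.I2

Answer: 6 cycles, utilization 1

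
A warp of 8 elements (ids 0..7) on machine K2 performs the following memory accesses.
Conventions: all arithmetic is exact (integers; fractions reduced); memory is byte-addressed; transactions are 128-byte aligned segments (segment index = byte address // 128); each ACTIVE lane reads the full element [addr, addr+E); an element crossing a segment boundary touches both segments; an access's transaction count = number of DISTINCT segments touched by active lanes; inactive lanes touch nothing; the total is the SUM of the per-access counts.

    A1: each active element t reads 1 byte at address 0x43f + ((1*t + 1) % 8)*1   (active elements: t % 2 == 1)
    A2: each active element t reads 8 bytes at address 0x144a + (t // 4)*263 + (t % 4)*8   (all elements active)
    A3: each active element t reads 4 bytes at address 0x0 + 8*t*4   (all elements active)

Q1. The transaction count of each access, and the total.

A1: 1 transaction
A2: 2 transactions
A3: 2 transactions

Answer: 1,2,2; total 5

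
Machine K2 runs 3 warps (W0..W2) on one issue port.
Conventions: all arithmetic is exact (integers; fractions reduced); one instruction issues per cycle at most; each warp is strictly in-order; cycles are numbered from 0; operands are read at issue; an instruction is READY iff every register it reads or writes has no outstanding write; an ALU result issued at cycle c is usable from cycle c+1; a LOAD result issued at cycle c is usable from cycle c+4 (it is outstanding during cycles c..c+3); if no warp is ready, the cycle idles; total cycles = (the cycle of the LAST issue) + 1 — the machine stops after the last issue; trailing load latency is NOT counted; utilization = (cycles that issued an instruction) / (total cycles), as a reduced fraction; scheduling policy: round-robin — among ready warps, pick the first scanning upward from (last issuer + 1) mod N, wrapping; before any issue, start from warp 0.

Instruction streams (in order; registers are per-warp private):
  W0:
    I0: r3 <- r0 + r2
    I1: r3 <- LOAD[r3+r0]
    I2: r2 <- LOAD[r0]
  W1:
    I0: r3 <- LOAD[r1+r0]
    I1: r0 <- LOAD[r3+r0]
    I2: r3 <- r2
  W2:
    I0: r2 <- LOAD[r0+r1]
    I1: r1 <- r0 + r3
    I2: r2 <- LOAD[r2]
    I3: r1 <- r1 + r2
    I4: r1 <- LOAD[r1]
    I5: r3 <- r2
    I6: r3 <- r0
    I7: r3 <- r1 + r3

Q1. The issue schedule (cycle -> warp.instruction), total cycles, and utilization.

cycle 0: W0.I0
cycle 1: W1.I0
cycle 2: W2.I0
cycle 3: W0.I1
cycle 4: W2.I1
cycle 5: W0.I2
cycle 6: W1.I1
cycle 7: W2.I2
cycle 8: W1.I2
cycle 9: idle
cycle 10: idle
cycle 11: W2.I3
cycle 12: W2.I4
cycle 13: W2.I5
cycle 14: W2.I6
cycle 15: idle
cycle 16: W2.I7

Answer: 17 cycles, utilization 14/17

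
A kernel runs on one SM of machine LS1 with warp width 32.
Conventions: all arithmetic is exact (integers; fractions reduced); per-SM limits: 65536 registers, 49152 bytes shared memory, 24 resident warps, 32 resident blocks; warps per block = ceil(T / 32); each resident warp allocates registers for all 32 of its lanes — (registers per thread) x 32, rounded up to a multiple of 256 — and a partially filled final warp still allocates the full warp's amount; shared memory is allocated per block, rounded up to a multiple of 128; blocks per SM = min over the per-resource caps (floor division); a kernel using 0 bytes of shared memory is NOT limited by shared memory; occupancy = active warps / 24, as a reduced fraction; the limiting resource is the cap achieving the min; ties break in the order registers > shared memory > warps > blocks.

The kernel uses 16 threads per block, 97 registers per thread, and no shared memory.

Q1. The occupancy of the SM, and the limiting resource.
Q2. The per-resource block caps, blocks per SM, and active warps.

Answer: occupancy 19/24, limited by registers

registers: 19 blocks
shared memory: no limit (kernel uses none)
warps: 24 blocks
blocks: 32 blocks

Answer: 19 blocks, 19 active warps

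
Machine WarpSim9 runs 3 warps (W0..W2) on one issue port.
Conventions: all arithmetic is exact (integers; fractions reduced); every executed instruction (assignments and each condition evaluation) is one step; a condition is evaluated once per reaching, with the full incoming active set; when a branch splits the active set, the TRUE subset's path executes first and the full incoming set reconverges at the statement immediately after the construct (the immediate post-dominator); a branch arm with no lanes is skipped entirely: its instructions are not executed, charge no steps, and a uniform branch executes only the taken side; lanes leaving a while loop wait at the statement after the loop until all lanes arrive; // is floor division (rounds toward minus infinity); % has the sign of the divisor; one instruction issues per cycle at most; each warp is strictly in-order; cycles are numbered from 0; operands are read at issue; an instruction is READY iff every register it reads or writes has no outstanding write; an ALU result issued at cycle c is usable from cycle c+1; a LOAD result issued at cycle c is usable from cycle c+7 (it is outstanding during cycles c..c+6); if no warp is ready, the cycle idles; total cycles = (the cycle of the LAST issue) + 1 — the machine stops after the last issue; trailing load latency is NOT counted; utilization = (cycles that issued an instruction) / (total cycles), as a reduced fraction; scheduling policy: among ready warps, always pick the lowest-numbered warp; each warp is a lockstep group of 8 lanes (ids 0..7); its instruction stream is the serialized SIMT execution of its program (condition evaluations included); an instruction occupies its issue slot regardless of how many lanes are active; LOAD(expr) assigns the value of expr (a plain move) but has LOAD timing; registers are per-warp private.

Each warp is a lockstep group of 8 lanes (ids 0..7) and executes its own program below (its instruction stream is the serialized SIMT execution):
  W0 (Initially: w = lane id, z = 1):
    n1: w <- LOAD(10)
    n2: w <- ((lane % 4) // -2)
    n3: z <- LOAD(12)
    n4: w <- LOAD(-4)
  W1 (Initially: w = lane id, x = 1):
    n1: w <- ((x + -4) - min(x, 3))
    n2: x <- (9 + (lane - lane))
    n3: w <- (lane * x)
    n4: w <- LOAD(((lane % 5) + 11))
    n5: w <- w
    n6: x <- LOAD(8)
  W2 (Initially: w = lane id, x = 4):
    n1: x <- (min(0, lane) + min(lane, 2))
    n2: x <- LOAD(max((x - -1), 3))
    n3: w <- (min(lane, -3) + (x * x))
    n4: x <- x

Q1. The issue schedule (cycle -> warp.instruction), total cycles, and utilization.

cycle 0: W0.I0
cycle 1: W1.I0
cycle 2: W1.I1
cycle 3: W1.I2
cycle 4: W1.I3
cycle 5: W2.I0
cycle 6: W2.I1
cycle 7: W0.I1
cycle 8: W0.I2
cycle 9: W0.I3
cycle 10: idle
cycle 11: W1.I4
cycle 12: W1.I5
cycle 13: W2.I2
cycle 14: W2.I3

Answer: 15 cycles, utilization 14/15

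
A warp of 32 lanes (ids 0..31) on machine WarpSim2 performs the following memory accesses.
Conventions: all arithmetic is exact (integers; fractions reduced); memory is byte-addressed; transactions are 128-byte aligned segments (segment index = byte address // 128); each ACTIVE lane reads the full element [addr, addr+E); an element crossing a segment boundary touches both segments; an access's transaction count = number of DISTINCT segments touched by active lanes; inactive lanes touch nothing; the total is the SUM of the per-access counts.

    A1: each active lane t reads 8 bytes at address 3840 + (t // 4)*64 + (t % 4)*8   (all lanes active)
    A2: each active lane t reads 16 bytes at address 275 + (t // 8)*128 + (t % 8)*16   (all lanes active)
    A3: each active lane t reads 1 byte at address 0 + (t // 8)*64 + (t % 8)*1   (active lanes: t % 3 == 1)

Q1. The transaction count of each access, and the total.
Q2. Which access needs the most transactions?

A1: 4 transactions
A2: 5 transactions
A3: 2 transactions

Answer: 4,5,2; total 11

Answer: A2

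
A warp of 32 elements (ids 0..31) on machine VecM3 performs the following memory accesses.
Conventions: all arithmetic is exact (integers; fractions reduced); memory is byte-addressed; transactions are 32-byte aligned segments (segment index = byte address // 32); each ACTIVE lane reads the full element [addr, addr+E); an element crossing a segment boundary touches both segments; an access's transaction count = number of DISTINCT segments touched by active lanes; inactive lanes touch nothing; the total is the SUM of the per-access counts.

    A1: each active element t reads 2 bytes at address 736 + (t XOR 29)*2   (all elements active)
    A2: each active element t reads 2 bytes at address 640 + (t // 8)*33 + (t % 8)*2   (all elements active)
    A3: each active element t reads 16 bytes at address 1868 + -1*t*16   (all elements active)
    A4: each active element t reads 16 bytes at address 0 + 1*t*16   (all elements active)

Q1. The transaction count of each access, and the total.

A1: 2 transactions
A2: 4 transactions
A3: 17 transactions
A4: 16 transactions

Answer: 2,4,17,16; total 39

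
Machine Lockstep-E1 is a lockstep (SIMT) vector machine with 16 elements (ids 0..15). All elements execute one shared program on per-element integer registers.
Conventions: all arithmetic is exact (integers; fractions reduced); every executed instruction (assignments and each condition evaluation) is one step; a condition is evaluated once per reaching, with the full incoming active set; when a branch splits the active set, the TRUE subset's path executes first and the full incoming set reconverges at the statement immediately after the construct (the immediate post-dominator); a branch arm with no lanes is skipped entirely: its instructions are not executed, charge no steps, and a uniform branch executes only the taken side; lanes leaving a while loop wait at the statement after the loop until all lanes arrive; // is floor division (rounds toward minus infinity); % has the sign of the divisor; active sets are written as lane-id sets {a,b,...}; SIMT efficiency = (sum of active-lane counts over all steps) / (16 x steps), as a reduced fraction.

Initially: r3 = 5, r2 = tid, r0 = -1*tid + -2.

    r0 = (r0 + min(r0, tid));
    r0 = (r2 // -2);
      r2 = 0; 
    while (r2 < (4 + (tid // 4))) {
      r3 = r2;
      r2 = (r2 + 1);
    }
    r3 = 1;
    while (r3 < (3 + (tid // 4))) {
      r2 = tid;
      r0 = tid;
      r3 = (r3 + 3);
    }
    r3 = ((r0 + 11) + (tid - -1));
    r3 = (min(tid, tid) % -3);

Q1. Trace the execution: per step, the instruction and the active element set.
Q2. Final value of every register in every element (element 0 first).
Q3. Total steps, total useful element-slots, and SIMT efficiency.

step 0: r0 <- (r0 + min(r0, tid))    {0,1,2,3,4,5,6,7,8,9,10,11,12,13,14,15}
step 1: r0 <- (r2 // -2)             {0,1,2,3,4,5,6,7,8,9,10,11,12,13,14,15}
step 2: r2 <- 0                      {0,1,2,3,4,5,6,7,8,9,10,11,12,13,14,15}
step 3: eval (r2 < (4 + (tid // 4))) {0,1,2,3,4,5,6,7,8,9,10,11,12,13,14,15}
step 4: r3 <- r2                     {0,1,2,3,4,5,6,7,8,9,10,11,12,13,14,15}
step 5: r2 <- (r2 + 1)               {0,1,2,3,4,5,6,7,8,9,10,11,12,13,14,15}
step 6: eval (r2 < (4 + (tid // 4))) {0,1,2,3,4,5,6,7,8,9,10,11,12,13,14,15}
step 7: r3 <- r2                     {0,1,2,3,4,5,6,7,8,9,10,11,12,13,14,15}
step 8: r2 <- (r2 + 1)               {0,1,2,3,4,5,6,7,8,9,10,11,12,13,14,15}
step 9: eval (r2 < (4 + (tid // 4))) {0,1,2,3,4,5,6,7,8,9,10,11,12,13,14,15}
step 10: r3 <- r2                     {0,1,2,3,4,5,6,7,8,9,10,11,12,13,14,15}
step 11: r2 <- (r2 + 1)               {0,1,2,3,4,5,6,7,8,9,10,11,12,13,14,15}
step 12: eval (r2 < (4 + (tid // 4))) {0,1,2,3,4,5,6,7,8,9,10,11,12,13,14,15}
step 13: r3 <- r2                     {0,1,2,3,4,5,6,7,8,9,10,11,12,13,14,15}
step 14: r2 <- (r2 + 1)               {0,1,2,3,4,5,6,7,8,9,10,11,12,13,14,15}
step 15: eval (r2 < (4 + (tid // 4))) {0,1,2,3,4,5,6,7,8,9,10,11,12,13,14,15}
step 16: r3 <- r2                     {4,5,6,7,8,9,10,11,12,13,14,15}
step 17: r2 <- (r2 + 1)               {4,5,6,7,8,9,10,11,12,13,14,15}
step 18: eval (r2 < (4 + (tid // 4))) {4,5,6,7,8,9,10,11,12,13,14,15}
step 19: r3 <- r2                     {8,9,10,11,12,13,14,15}
step 20: r2 <- (r2 + 1)               {8,9,10,11,12,13,14,15}
step 21: eval (r2 < (4 + (tid // 4))) {8,9,10,11,12,13,14,15}
step 22: r3 <- r2                     {12,13,14,15}
step 23: r2 <- (r2 + 1)               {12,13,14,15}
step 24: eval (r2 < (4 + (tid // 4))) {12,13,14,15}
step 25: r3 <- 1                      {0,1,2,3,4,5,6,7,8,9,10,11,12,13,14,15}
step 26: eval (r3 < (3 + (tid // 4))) {0,1,2,3,4,5,6,7,8,9,10,11,12,13,14,15}
step 27: r2 <- tid                    {0,1,2,3,4,5,6,7,8,9,10,11,12,13,14,15}
step 28: r0 <- tid                    {0,1,2,3,4,5,6,7,8,9,10,11,12,13,14,15}
step 29: r3 <- (r3 + 3)               {0,1,2,3,4,5,6,7,8,9,10,11,12,13,14,15}
step 30: eval (r3 < (3 + (tid // 4))) {0,1,2,3,4,5,6,7,8,9,10,11,12,13,14,15}
step 31: r2 <- tid                    {8,9,10,11,12,13,14,15}
step 32: r0 <- tid                    {8,9,10,11,12,13,14,15}
step 33: r3 <- (r3 + 3)               {8,9,10,11,12,13,14,15}
step 34: eval (r3 < (3 + (tid // 4))) {8,9,10,11,12,13,14,15}
step 35: r3 <- ((r0 + 11) + (tid - -1)) {0,1,2,3,4,5,6,7,8,9,10,11,12,13,14,15}
step 36: r3 <- (min(tid, tid) % -3)   {0,1,2,3,4,5,6,7,8,9,10,11,12,13,14,15}

Answer: 37 steps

r3: 0,-2,-1,0,-2,-1,0,-2,-1,0,-2,-1,0,-2,-1,0
r2: 0,1,2,3,4,5,6,7,8,9,10,11,12,13,14,15
r0: 0,1,2,3,4,5,6,7,8,9,10,11,12,13,14,15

steps = 37; useful = 488; efficiency = 488/592 = 61/74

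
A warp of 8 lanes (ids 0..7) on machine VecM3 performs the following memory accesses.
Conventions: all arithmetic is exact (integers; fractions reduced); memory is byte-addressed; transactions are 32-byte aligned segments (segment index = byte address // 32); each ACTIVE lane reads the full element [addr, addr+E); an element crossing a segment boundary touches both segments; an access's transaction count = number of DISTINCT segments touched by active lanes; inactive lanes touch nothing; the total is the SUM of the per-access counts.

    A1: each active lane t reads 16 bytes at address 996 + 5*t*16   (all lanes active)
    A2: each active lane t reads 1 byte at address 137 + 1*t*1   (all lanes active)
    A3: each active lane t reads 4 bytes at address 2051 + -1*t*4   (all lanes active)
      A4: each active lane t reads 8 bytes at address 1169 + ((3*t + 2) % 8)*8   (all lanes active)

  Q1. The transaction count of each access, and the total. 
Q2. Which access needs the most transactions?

A1: 12 transactions
A2: 1 transaction
A3: 2 transactions
A4: 3 transactions

Answer: 12,1,2,3; total 18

Answer: A1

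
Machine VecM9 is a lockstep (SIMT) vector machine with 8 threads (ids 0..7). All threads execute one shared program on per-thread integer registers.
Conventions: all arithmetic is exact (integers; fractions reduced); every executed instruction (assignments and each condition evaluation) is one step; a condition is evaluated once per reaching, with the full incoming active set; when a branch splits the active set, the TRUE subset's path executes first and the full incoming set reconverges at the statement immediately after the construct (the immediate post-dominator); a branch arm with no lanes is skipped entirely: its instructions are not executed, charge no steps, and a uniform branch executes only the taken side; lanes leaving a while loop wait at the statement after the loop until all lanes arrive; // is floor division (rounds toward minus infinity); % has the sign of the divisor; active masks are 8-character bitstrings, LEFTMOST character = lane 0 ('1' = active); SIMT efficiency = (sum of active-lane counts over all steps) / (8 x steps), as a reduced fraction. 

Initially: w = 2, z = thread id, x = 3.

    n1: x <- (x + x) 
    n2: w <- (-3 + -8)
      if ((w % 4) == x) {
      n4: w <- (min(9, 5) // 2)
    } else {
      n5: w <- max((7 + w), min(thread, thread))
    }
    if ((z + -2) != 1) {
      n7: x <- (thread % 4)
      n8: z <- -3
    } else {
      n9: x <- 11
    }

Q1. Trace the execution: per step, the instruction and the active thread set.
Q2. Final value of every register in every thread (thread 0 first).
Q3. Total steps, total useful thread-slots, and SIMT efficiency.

step 0: x <- (x + x)                 11111111
step 1: w <- (-3 + -8)               11111111
step 2: eval ((w % 4) == x)          11111111
step 3: w <- max((7 + w), min(thread, thread)) 11111111
step 4: eval ((z + -2) != 1)         11111111
step 5: x <- (thread % 4)            11101111
step 6: z <- -3                      11101111
step 7: x <- 11                      00010000

Answer: 8 steps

w: 0,1,2,3,4,5,6,7
z: -3,-3,-3,3,-3,-3,-3,-3
x: 0,1,2,11,0,1,2,3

steps = 8; useful = 55; efficiency = 55/64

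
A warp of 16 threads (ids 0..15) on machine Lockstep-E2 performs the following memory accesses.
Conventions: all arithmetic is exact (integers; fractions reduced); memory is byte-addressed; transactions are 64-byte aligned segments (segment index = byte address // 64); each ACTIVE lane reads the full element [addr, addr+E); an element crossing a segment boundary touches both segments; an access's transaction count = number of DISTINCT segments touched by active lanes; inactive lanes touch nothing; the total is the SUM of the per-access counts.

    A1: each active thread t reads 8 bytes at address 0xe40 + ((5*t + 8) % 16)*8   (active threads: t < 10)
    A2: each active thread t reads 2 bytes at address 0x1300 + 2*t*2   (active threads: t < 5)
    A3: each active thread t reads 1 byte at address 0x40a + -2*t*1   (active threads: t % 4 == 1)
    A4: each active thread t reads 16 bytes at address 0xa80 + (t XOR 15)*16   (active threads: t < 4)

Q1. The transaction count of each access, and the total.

A1: 2 transactions
A2: 1 transaction
A3: 2 transactions
A4: 1 transaction

Answer: 2,1,2,1; total 6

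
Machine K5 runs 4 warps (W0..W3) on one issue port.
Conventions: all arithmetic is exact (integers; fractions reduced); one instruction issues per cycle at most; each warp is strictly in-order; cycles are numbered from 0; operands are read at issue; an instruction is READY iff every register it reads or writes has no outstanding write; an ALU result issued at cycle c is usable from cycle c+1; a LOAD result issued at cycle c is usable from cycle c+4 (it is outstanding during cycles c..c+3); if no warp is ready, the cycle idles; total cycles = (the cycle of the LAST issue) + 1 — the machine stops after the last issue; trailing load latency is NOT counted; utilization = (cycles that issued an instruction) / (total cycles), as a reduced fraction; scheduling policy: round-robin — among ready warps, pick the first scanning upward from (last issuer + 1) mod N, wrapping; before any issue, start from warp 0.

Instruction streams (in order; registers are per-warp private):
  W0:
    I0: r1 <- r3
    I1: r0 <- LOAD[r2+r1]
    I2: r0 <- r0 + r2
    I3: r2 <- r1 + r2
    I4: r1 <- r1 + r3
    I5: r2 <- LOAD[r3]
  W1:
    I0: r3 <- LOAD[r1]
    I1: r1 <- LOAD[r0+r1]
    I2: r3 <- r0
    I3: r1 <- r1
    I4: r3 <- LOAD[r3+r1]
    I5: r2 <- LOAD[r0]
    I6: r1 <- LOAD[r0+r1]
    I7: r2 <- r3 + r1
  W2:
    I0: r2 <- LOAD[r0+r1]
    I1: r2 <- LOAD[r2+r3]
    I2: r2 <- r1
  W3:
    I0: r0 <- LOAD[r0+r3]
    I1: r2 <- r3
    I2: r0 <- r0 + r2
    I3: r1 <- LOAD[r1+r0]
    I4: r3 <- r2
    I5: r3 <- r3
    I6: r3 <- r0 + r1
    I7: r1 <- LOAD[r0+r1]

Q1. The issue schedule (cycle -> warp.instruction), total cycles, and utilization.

cycle 0: W0.I0
cycle 1: W1.I0
cycle 2: W2.I0
cycle 3: W3.I0
cycle 4: W0.I1
cycle 5: W1.I1
cycle 6: W2.I1
cycle 7: W3.I1
cycle 8: W0.I2
cycle 9: W1.I2
cycle 10: W2.I2
cycle 11: W3.I2
cycle 12: W0.I3
cycle 13: W1.I3
cycle 14: W3.I3
cycle 15: W0.I4
cycle 16: W1.I4
cycle 17: W3.I4
cycle 18: W0.I5
cycle 19: W1.I5
cycle 20: W3.I5
cycle 21: W1.I6
cycle 22: W3.I6
cycle 23: W3.I7
cycle 24: idle
cycle 25: W1.I7

Answer: 26 cycles, utilization 25/26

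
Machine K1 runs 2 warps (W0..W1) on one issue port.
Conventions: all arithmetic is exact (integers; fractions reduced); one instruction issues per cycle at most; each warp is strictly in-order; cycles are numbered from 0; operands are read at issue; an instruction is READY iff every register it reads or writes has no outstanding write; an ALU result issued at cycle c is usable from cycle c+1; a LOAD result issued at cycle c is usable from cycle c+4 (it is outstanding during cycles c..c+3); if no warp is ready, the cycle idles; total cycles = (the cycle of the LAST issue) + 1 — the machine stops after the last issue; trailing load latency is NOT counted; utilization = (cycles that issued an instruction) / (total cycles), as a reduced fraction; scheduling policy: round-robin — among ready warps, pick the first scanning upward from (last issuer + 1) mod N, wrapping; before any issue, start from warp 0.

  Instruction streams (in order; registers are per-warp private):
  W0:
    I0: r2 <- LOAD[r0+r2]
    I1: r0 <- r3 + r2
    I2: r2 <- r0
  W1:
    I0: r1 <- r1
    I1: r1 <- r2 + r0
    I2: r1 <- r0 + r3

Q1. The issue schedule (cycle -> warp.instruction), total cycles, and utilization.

cycle 0: W0.I0
cycle 1: W1.I0
cycle 2: W1.I1
cycle 3: W1.I2
cycle 4: W0.I1
cycle 5: W0.I2

Answer: 6 cycles, utilization 1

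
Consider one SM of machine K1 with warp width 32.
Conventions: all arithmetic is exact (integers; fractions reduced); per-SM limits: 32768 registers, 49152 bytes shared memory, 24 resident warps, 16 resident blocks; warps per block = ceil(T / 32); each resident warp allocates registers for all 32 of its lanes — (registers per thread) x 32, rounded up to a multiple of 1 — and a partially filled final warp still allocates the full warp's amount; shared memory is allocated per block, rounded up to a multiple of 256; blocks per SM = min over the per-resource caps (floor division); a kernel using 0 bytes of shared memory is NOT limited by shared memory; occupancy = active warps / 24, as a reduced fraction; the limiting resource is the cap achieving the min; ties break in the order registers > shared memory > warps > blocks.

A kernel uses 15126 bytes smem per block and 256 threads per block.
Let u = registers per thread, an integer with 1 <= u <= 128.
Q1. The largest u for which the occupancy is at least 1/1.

Answer: u = 42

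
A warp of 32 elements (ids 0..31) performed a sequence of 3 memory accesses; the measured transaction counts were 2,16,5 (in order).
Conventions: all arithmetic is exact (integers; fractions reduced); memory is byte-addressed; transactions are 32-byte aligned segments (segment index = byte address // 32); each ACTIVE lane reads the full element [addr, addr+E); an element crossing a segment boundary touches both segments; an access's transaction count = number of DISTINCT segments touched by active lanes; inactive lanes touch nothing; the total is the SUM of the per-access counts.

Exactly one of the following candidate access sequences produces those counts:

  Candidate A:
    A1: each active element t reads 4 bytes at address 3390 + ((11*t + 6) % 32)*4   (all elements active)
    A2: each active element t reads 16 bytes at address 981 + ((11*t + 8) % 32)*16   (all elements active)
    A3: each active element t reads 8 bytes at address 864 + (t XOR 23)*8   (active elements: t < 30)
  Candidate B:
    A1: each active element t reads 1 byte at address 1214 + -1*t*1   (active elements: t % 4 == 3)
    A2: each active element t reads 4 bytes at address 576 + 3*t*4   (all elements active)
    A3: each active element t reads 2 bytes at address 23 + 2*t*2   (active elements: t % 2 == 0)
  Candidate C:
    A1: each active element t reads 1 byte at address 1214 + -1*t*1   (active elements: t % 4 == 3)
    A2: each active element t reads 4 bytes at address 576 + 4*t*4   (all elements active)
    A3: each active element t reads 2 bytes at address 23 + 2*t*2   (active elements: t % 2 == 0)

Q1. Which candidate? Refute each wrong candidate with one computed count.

A: A1 gives 5 transactions, not 2
B: A2 gives 12 transactions, not 16
C: all counts match (2,16,5)

Answer: C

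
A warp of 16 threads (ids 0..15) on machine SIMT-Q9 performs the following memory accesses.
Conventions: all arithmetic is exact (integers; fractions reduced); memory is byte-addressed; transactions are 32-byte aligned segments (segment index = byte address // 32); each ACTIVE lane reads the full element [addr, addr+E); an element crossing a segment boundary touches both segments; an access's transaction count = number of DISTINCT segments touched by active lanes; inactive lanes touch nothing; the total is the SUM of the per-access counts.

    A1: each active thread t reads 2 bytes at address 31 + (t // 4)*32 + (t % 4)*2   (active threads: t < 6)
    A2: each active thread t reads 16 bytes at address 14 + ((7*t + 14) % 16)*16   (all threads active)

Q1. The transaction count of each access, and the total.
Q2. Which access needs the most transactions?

A1: 3 transactions
A2: 9 transactions

Answer: 3,9; total 12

Answer: A2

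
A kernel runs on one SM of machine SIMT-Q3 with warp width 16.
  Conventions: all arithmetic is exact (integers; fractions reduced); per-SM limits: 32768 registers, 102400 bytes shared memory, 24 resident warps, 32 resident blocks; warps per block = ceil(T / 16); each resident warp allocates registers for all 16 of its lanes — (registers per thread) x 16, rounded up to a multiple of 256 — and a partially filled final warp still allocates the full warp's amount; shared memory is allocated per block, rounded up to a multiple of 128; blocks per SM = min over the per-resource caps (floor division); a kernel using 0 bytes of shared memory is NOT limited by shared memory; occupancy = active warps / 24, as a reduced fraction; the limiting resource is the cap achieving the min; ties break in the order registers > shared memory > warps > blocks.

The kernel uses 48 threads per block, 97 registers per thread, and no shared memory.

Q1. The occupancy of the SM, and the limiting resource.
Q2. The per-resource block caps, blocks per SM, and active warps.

Answer: occupancy 3/4, limited by registers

registers: 6 blocks
shared memory: no limit (kernel uses none)
warps: 8 blocks
blocks: 32 blocks

Answer: 6 blocks, 18 active warps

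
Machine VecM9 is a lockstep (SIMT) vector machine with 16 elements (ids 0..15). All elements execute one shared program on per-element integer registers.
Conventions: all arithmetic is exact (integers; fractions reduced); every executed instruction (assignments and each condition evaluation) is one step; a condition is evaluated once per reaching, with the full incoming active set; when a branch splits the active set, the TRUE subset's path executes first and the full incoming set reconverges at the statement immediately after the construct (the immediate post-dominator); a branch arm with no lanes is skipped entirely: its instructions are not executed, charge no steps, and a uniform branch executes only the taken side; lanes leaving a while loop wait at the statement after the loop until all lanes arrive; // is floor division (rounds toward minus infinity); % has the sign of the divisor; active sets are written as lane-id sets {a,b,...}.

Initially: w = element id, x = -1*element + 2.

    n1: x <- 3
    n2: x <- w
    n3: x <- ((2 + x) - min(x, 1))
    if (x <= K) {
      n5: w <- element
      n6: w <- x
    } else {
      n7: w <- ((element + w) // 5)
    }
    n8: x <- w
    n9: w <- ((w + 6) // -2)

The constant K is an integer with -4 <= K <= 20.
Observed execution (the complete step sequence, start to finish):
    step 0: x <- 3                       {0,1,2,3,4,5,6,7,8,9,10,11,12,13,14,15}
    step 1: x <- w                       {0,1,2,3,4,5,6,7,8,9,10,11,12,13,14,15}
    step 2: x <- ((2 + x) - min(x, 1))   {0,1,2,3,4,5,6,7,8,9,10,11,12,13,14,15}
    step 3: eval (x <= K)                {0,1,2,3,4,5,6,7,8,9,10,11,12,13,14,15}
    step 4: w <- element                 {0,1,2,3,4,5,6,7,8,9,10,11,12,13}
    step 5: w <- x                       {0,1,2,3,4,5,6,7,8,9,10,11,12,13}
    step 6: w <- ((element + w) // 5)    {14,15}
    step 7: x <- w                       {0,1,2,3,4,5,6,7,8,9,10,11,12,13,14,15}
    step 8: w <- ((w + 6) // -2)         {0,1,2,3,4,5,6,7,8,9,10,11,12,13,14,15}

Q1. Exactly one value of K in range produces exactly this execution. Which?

Answer: K = 14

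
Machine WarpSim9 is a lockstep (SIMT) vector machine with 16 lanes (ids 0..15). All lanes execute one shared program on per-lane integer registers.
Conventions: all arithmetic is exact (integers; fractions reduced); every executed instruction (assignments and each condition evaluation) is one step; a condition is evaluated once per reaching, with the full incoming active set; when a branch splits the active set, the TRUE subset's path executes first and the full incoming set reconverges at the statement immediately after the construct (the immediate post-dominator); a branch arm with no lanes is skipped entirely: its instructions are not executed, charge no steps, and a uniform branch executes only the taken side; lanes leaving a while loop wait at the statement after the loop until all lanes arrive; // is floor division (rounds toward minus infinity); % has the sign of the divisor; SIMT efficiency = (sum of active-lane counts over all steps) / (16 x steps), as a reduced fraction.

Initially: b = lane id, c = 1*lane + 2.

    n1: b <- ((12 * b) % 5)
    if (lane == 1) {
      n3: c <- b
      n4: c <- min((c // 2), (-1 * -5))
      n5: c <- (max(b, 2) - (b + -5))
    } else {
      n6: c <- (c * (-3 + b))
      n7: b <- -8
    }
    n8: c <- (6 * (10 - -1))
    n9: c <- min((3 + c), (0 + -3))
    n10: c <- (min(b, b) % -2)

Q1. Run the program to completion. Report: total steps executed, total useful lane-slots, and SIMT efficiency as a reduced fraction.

Answer: 10 steps, 113 useful, 113/160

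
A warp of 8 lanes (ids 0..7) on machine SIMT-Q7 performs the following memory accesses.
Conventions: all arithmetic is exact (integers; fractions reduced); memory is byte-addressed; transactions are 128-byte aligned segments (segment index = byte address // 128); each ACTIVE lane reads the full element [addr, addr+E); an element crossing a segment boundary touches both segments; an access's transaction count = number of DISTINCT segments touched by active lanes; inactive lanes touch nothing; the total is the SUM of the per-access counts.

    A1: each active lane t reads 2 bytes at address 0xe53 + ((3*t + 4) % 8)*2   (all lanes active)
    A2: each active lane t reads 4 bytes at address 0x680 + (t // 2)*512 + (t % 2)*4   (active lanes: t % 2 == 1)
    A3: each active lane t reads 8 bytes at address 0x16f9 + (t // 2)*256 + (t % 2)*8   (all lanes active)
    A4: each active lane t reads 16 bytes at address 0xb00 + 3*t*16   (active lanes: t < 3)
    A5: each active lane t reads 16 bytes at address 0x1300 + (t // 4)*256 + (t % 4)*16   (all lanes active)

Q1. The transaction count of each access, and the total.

A1: 1 transaction
A2: 4 transactions
A3: 8 transactions
A4: 1 transaction
A5: 2 transactions

Answer: 1,4,8,1,2; total 16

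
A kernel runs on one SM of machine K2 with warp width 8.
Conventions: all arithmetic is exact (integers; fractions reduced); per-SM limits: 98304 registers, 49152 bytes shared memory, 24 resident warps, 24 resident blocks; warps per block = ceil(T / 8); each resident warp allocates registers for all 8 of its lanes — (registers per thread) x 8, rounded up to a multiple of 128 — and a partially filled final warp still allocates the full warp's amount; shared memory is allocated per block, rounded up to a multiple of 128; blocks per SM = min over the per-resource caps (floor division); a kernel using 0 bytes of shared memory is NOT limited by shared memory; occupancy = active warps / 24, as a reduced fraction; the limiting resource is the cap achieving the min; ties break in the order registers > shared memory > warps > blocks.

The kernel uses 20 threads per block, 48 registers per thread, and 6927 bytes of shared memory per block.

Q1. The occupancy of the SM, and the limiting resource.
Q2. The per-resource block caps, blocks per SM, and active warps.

Answer: occupancy 3/4, limited by shared memory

registers: 85 blocks
shared memory: 6 blocks
warps: 8 blocks
blocks: 24 blocks

Answer: 6 blocks, 18 active warps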